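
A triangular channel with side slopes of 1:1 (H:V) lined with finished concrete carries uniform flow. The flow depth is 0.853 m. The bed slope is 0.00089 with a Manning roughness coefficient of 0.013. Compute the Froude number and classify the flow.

For a triangular section with side slope z = 1: A = zy² = 1×0.853² = 0.7276 m²; P = 2y√(1+z²) = 2×0.853×1.414 = 2.413 m.
Hydraulic radius R = A/P = 0.7276/2.413 = 0.3016 m.
V = (1/n) R^(2/3) √S = (1/0.013) × 0.3016^(2/3) × √0.00089 = 1.032 m/s. Hydraulic depth D_h = A/T = 0.7276/1.706 = 0.4265 m.
Froude number Fr = V/√(g·D_h) = 1.032/√(9.81×0.4265) = 0.505, which is less than 1, so the flow is subcritical.

subcritical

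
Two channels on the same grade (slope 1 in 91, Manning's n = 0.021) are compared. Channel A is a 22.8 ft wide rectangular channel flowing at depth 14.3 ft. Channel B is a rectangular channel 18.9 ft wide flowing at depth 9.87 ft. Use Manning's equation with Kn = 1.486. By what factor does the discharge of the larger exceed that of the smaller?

2.1

Channel A: Flow area A = b·y = 22.8 × 14.3 = 326 ft². Wetted perimeter P = b + 2y = 22.8 + 2×14.3 = 51.4 ft. Hydraulic radius R = A/P = 326/51.4 = 6.343 ft. Q_A = (1.486/0.021)·326·6.343^(2/3)·√0.01099 = 8287 ft³/s.
Channel B: Flow area A = b·y = 18.9 × 9.87 = 186.5 ft². Wetted perimeter P = b + 2y = 18.9 + 2×9.87 = 38.64 ft. Hydraulic radius R = A/P = 186.5/38.64 = 4.828 ft. Q_B = (1.486/0.021)·186.5·4.828^(2/3)·√0.01099 = 3953 ft³/s.
The larger discharge is 8287 ft³/s and the smaller is 3953 ft³/s; the ratio is 2.1.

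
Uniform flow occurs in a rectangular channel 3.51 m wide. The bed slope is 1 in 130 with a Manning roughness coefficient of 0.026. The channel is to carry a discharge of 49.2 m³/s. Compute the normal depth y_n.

y_n = 3.7 m

Manning's equation rearranged: A R^(2/3) = nQ / (1·√S) = 0.026 × 49.2 / (√0.007692) = 14.59.
Trying y = 4.17 m: A R^(2/3) = 16.85 — over.
Trying y = 3.19 m: A R^(2/3) = 12.16 — short.
Trying y = 3.7 m: A R^(2/3) = 14.59 — close enough.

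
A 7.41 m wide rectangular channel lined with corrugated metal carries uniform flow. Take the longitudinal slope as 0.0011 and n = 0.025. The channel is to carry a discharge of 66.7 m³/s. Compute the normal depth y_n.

y_n = 4.29 m

Manning's equation rearranged: A R^(2/3) = nQ / (1·√S) = 0.025 × 66.7 / (√0.0011) = 50.28.
At y = 5.28 m: A R^(2/3) = 65.72 — too large.
At y = 3.35 m: A R^(2/3) = 36.18 — too small.
At y = 4.29 m: A R^(2/3) = 50.26 — matches.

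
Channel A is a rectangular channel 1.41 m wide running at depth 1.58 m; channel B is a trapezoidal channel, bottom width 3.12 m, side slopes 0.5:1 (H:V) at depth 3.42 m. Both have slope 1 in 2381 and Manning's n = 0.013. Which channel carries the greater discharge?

Channel A: Flow area A = b·y = 1.41 × 1.58 = 2.228 m². Wetted perimeter P = b + 2y = 1.41 + 2×1.58 = 4.57 m. Hydraulic radius R = A/P = 2.228/4.57 = 0.4875 m. Q_A = (1/0.013)·2.228·0.4875^(2/3)·√0.00042 = 2.175 m³/s.
Channel B: With bottom width b = 3.12 m and side slope z = 0.5: A = (b + zy)y = (3.12 + 0.5×3.42)×3.42 = 16.52 m²; P = b + 2y√(1+z²) = 3.12 + 2×3.42×1.118 = 10.77 m. Hydraulic radius R = A/P = 16.52/10.77 = 1.534 m. Q_B = (1/0.013)·16.52·1.534^(2/3)·√0.00042 = 34.64 m³/s.
Q_A = 2.175 m³/s vs Q_B = 34.64 m³/s, so channel B carries more.

channel B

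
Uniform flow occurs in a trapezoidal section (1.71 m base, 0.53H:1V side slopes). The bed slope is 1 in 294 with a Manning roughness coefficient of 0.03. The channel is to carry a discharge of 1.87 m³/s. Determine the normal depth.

y_n = 0.757 m

Manning's equation rearranged: A R^(2/3) = nQ / (1·√S) = 0.03 × 1.87 / (√0.003401) = 0.9619.
At y = 0.896 m: A R^(2/3) = 1.272 — over.
At y = 0.612 m: A R^(2/3) = 0.6784 — short.
At y = 0.757 m: A R^(2/3) = 0.9618 — matches.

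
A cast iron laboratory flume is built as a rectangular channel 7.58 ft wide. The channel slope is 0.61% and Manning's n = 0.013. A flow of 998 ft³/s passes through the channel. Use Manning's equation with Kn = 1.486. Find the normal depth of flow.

y_n = 7.88 ft

Manning's equation rearranged: A R^(2/3) = nQ / (1.486·√S) = 0.013 × 998 / (1.486 × √0.0061) = 111.8.
At y = 6.72 ft: A R^(2/3) = 91.9 — too small.
At y = 8.96 ft: A R^(2/3) = 130.5 — too large.
At y = 7.88 ft: A R^(2/3) = 111.8 — close enough.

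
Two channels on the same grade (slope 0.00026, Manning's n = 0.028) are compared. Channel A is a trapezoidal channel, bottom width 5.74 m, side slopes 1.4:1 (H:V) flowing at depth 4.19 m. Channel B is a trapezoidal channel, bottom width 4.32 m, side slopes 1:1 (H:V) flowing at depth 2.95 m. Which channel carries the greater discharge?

Channel A: With bottom width b = 5.74 m and side slope z = 1.4: A = (b + zy)y = (5.74 + 1.4×4.19)×4.19 = 48.63 m²; P = b + 2y√(1+z²) = 5.74 + 2×4.19×1.72 = 20.16 m. Hydraulic radius R = A/P = 48.63/20.16 = 2.412 m. Q_A = (1/0.028)·48.63·2.412^(2/3)·√0.00026 = 50.37 m³/s.
Channel B: With bottom width b = 4.32 m and side slope z = 1: A = (b + zy)y = (4.32 + 1×2.95)×2.95 = 21.45 m²; P = b + 2y√(1+z²) = 4.32 + 2×2.95×1.414 = 12.66 m. Hydraulic radius R = A/P = 21.45/12.66 = 1.694 m. Q_B = (1/0.028)·21.45·1.694^(2/3)·√0.00026 = 17.55 m³/s.
Q_A = 50.37 m³/s vs Q_B = 17.55 m³/s, so channel A carries more.

channel A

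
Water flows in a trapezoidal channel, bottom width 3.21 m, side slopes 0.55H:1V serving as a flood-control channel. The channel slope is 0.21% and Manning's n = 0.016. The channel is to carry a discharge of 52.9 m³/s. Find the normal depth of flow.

y_n = 2.98 m

Manning's equation rearranged: A R^(2/3) = nQ / (1·√S) = 0.016 × 52.9 / (√0.0021) = 18.47.
Trying y = 3.43 m: A R^(2/3) = 23.75 — high.
Trying y = 2.21 m: A R^(2/3) = 10.95 — low.
Trying y = 2.98 m: A R^(2/3) = 18.45 — matches.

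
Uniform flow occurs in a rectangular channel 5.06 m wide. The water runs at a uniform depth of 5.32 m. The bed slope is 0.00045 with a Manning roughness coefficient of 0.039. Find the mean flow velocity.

V = 0.779 m/s

Flow area A = b·y = 5.06 × 5.32 = 26.92 m². Wetted perimeter P = b + 2y = 5.06 + 2×5.32 = 15.7 m.
Hydraulic radius R = A/P = 26.92/15.7 = 1.715 m.
From Manning's equation, V = (1/n) R^(2/3) S^(1/2) = (1/0.039) × 1.715^(2/3) × 0.00045^(1/2) = 0.779 m/s.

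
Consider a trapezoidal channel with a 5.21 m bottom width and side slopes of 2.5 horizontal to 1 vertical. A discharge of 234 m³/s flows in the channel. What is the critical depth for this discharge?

y_c = 3.57 m

At critical depth, Q² T / (g A³) = 1, i.e. A³/T = Q²/g = 234²/9.81 = 5582.
At y = 2.51 m: A³/T = 1349 — short.
At y = 4.37 m: A³/T = 12950 — over.
At y = 3.57 m: A³/T = 5572 — close enough.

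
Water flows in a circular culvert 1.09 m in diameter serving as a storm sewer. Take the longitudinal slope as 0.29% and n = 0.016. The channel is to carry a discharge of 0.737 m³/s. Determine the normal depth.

Manning's equation rearranged: A R^(2/3) = nQ / (1·√S) = 0.016 × 0.737 / (√0.0029) = 0.219.
Try y = 0.464 m: A R^(2/3) = 0.148 — low.
Try y = 0.719 m: A R^(2/3) = 0.3029 — high.
Try y = 0.582 m: A R^(2/3) = 0.2189 — ≈ 0.219.

y_n = 0.582 m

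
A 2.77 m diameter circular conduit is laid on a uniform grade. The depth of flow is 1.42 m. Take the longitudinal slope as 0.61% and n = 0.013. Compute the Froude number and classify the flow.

supercritical

For a circular section of diameter D = 2.77 m at depth y = 1.42 m, the central angle is θ = 2 arccos(1 − 2y/D) = 3.192 rad. Then A = (D²/8)(θ − sin θ) = 3.11 m² and P = Dθ/2 = 4.421 m.
Hydraulic radius R = A/P = 3.11/4.421 = 0.7035 m.
V = (1/n) R^(2/3) √S = (1/0.013) × 0.7035^(2/3) × √0.0061 = 4.752 m/s. Hydraulic depth D_h = A/T = 3.11/2.769 = 1.123 m.
Froude number Fr = V/√(g·D_h) = 4.752/√(9.81×1.123) = 1.43, which is greater than 1, so the flow is supercritical.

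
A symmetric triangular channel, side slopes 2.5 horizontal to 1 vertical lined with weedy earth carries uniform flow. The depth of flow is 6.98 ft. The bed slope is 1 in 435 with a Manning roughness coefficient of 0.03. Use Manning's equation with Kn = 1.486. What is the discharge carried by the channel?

For a triangular section with side slope z = 2.5: A = zy² = 2.5×6.98² = 121.8 ft²; P = 2y√(1+z²) = 2×6.98×2.693 = 37.59 ft.
Hydraulic radius R = A/P = 121.8/37.59 = 3.24 ft.
Manning's equation: Q = (1.486/n) A R^(2/3) S^(1/2) = (1.486/0.03) × 121.8 × 3.24^(2/3) × 0.002299^(1/2) = 633 ft³/s.

Q = 633 ft³/s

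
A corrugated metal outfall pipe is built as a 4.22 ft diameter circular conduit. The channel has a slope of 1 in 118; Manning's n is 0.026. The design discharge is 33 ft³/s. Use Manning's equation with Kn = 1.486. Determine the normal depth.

y_n = 1.94 ft

Manning's equation rearranged: A R^(2/3) = nQ / (1.486·√S) = 0.026 × 33 / (1.486 × √0.008475) = 6.272.
Trying y = 1.39 ft: A R^(2/3) = 3.397 — low.
Trying y = 1.94 ft: A R^(2/3) = 6.269 — ≈ 6.272.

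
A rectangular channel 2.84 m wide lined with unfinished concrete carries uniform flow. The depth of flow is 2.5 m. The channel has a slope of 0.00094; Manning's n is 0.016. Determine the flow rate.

Q = 12.7 m³/s

Flow area A = b·y = 2.84 × 2.5 = 7.1 m². Wetted perimeter P = b + 2y = 2.84 + 2×2.5 = 7.84 m.
Hydraulic radius R = A/P = 7.1/7.84 = 0.9056 m.
Manning's equation: Q = (1/n) A R^(2/3) S^(1/2) = (1/0.016) × 7.1 × 0.9056^(2/3) × 0.00094^(1/2) = 12.7 m³/s.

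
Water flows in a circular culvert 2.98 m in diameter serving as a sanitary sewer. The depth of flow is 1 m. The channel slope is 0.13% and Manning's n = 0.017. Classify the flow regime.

For a circular section of diameter D = 2.98 m at depth y = 1 m, the central angle is θ = 2 arccos(1 − 2y/D) = 2.471 rad. Then A = (D²/8)(θ − sin θ) = 2.054 m² and P = Dθ/2 = 3.682 m.
Hydraulic radius R = A/P = 2.054/3.682 = 0.5578 m.
V = (1/n) R^(2/3) √S = (1/0.017) × 0.5578^(2/3) × √0.0013 = 1.437 m/s. Hydraulic depth D_h = A/T = 2.054/2.814 = 0.7298 m.
Froude number Fr = V/√(g·D_h) = 1.437/√(9.81×0.7298) = 0.537, which is less than 1, so the flow is subcritical.

subcritical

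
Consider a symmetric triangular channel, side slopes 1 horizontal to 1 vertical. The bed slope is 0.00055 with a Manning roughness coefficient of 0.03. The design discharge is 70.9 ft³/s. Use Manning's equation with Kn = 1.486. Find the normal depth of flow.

y_n = 6.06 ft

Manning's equation rearranged: A R^(2/3) = nQ / (1.486·√S) = 0.03 × 70.9 / (1.486 × √0.00055) = 61.03.
At y = 4.2 ft: A R^(2/3) = 22.96 — too small.
At y = 6.82 ft: A R^(2/3) = 83.64 — too large.
At y = 6.06 ft: A R^(2/3) = 61.03 — matches.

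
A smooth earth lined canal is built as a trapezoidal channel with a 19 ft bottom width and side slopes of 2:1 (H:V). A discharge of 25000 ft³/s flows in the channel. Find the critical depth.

y_c = 20.8 ft

At critical depth, Q² T / (g A³) = 1, i.e. A³/T = Q²/g = 25000²/32.2 = 19410000.
Try y = 26 ft: A³/T = 51140000 — too large.
Try y = 14.6 ft: A³/T = 4503000 — too small.
Try y = 20.8 ft: A³/T = 19600000 — matches.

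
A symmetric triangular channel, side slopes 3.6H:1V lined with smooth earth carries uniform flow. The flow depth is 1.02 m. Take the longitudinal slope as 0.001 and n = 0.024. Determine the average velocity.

V = 0.82 m/s

For a triangular section with side slope z = 3.6: A = zy² = 3.6×1.02² = 3.745 m²; P = 2y√(1+z²) = 2×1.02×3.736 = 7.622 m.
Hydraulic radius R = A/P = 3.745/7.622 = 0.4914 m.
From Manning's equation, V = (1/n) R^(2/3) S^(1/2) = (1/0.024) × 0.4914^(2/3) × 0.001^(1/2) = 0.82 m/s.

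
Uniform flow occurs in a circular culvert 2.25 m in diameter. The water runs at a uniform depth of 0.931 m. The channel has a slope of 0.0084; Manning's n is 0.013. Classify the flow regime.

For a circular section of diameter D = 2.25 m at depth y = 0.931 m, the central angle is θ = 2 arccos(1 − 2y/D) = 2.795 rad. Then A = (D²/8)(θ − sin θ) = 1.554 m² and P = Dθ/2 = 3.144 m.
Hydraulic radius R = A/P = 1.554/3.144 = 0.4941 m.
V = (1/n) R^(2/3) √S = (1/0.013) × 0.4941^(2/3) × √0.0084 = 4.406 m/s. Hydraulic depth D_h = A/T = 1.554/2.216 = 0.701 m.
Froude number Fr = V/√(g·D_h) = 4.406/√(9.81×0.701) = 1.68, which is greater than 1, so the flow is supercritical.

supercritical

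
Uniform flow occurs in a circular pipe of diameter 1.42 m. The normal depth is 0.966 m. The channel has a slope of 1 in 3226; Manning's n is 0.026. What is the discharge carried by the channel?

Q = 0.433 m³/s

For a circular section of diameter D = 1.42 m at depth y = 0.966 m, the central angle is θ = 2 arccos(1 − 2y/D) = 3.879 rad. Then A = (D²/8)(θ − sin θ) = 1.147 m² and P = Dθ/2 = 2.754 m.
Hydraulic radius R = A/P = 1.147/2.754 = 0.4166 m.
Manning's equation: Q = (1/n) A R^(2/3) S^(1/2) = (1/0.026) × 1.147 × 0.4166^(2/3) × 0.00031^(1/2) = 0.433 m³/s.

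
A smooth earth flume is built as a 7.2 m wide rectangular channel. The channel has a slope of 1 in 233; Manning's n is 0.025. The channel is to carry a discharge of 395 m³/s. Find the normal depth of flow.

Manning's equation rearranged: A R^(2/3) = nQ / (1·√S) = 0.025 × 395 / (√0.004292) = 150.7.
Trying y = 8.96 m: A R^(2/3) = 121 — short.
Trying y = 10.8 m: A R^(2/3) = 150.8 — ≈ 150.7.

y_n = 10.8 m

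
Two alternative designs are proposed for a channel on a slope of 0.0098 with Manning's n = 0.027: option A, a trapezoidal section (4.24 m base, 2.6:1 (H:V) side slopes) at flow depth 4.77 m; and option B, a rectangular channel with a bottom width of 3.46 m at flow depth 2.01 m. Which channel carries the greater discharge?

Channel A: With bottom width b = 4.24 m and side slope z = 2.6: A = (b + zy)y = (4.24 + 2.6×4.77)×4.77 = 79.38 m²; P = b + 2y√(1+z²) = 4.24 + 2×4.77×2.786 = 30.82 m. Hydraulic radius R = A/P = 79.38/30.82 = 2.576 m. Q_A = (1/0.027)·79.38·2.576^(2/3)·√0.0098 = 546.9 m³/s.
Channel B: Flow area A = b·y = 3.46 × 2.01 = 6.955 m². Wetted perimeter P = b + 2y = 3.46 + 2×2.01 = 7.48 m. Hydraulic radius R = A/P = 6.955/7.48 = 0.9298 m. Q_B = (1/0.027)·6.955·0.9298^(2/3)·√0.0098 = 24.29 m³/s.
Q_A = 546.9 m³/s vs Q_B = 24.29 m³/s, so channel A carries more.

channel A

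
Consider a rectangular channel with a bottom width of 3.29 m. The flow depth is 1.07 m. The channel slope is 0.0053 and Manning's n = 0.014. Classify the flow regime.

Flow area A = b·y = 3.29 × 1.07 = 3.52 m². Wetted perimeter P = b + 2y = 3.29 + 2×1.07 = 5.43 m.
Hydraulic radius R = A/P = 3.52/5.43 = 0.6483 m.
V = (1/n) R^(2/3) √S = (1/0.014) × 0.6483^(2/3) × √0.0053 = 3.895 m/s. Hydraulic depth D_h = A/T = 3.52/3.29 = 1.07 m.
Froude number Fr = V/√(g·D_h) = 3.895/√(9.81×1.07) = 1.2, which is greater than 1, so the flow is supercritical.

supercritical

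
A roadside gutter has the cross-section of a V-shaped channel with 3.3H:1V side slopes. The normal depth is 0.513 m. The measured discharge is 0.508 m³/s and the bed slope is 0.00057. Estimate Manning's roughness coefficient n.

n = 0.016

For a triangular section with side slope z = 3.3: A = zy² = 3.3×0.513² = 0.8685 m²; P = 2y√(1+z²) = 2×0.513×3.448 = 3.538 m.
Hydraulic radius R = A/P = 0.8685/3.538 = 0.2455 m.
Rearranging Manning's equation: n = (1/Q) A R^(2/3) S^(1/2) = (1/0.508) × 0.8685 × 0.2455^(2/3) × √0.00057 = 0.016.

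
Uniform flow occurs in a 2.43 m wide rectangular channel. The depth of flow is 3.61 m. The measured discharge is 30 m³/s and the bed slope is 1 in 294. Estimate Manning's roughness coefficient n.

n = 0.016

Flow area A = b·y = 2.43 × 3.61 = 8.772 m². Wetted perimeter P = b + 2y = 2.43 + 2×3.61 = 9.65 m.
Hydraulic radius R = A/P = 8.772/9.65 = 0.909 m.
Rearranging Manning's equation: n = (1/Q) A R^(2/3) S^(1/2) = (1/30) × 8.772 × 0.909^(2/3) × √0.003401 = 0.016.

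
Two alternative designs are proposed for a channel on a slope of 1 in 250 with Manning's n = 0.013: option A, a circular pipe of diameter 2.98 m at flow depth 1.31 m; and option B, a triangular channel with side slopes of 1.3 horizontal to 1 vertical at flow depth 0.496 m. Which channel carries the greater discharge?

channel A

Channel A: For a circular section of diameter D = 2.98 m at depth y = 1.31 m, the central angle is θ = 2 arccos(1 − 2y/D) = 2.899 rad. Then A = (D²/8)(θ − sin θ) = 2.952 m² and P = Dθ/2 = 4.32 m. Hydraulic radius R = A/P = 2.952/4.32 = 0.6834 m. Q_A = (1/0.013)·2.952·0.6834^(2/3)·√0.004 = 11.14 m³/s.
Channel B: For a triangular section with side slope z = 1.3: A = zy² = 1.3×0.496² = 0.3198 m²; P = 2y√(1+z²) = 2×0.496×1.64 = 1.627 m. Hydraulic radius R = A/P = 0.3198/1.627 = 0.1966 m. Q_B = (1/0.013)·0.3198·0.1966^(2/3)·√0.004 = 0.526 m³/s.
Q_A = 11.14 m³/s vs Q_B = 0.526 m³/s, so channel A carries more.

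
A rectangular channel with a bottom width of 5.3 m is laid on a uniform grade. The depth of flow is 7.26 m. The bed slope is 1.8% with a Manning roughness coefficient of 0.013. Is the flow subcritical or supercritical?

supercritical

Flow area A = b·y = 5.3 × 7.26 = 38.48 m². Wetted perimeter P = b + 2y = 5.3 + 2×7.26 = 19.82 m.
Hydraulic radius R = A/P = 38.48/19.82 = 1.941 m.
V = (1/n) R^(2/3) √S = (1/0.013) × 1.941^(2/3) × √0.018 = 16.06 m/s. Hydraulic depth D_h = A/T = 38.48/5.3 = 7.26 m.
Froude number Fr = V/√(g·D_h) = 16.06/√(9.81×7.26) = 1.9, which is greater than 1, so the flow is supercritical.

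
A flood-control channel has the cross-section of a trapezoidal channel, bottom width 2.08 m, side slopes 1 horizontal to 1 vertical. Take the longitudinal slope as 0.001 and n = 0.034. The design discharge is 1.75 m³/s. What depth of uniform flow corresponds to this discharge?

y_n = 0.904 m

Manning's equation rearranged: A R^(2/3) = nQ / (1·√S) = 0.034 × 1.75 / (√0.001) = 1.882.
Trying y = 1.16 m: A R^(2/3) = 2.966 — too large.
Trying y = 0.79 m: A R^(2/3) = 1.476 — too small.
Trying y = 0.904 m: A R^(2/3) = 1.88 — close enough.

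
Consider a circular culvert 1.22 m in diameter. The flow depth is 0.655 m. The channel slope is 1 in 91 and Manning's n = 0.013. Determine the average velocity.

V = 3.76 m/s

For a circular section of diameter D = 1.22 m at depth y = 0.655 m, the central angle is θ = 2 arccos(1 − 2y/D) = 3.289 rad. Then A = (D²/8)(θ − sin θ) = 0.6393 m² and P = Dθ/2 = 2.006 m.
Hydraulic radius R = A/P = 0.6393/2.006 = 0.3186 m.
From Manning's equation, V = (1/n) R^(2/3) S^(1/2) = (1/0.013) × 0.3186^(2/3) × 0.01099^(1/2) = 3.76 m/s.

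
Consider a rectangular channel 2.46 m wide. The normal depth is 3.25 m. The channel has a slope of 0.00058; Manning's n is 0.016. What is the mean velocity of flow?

Flow area A = b·y = 2.46 × 3.25 = 7.995 m². Wetted perimeter P = b + 2y = 2.46 + 2×3.25 = 8.96 m.
Hydraulic radius R = A/P = 7.995/8.96 = 0.8923 m.
From Manning's equation, V = (1/n) R^(2/3) S^(1/2) = (1/0.016) × 0.8923^(2/3) × 0.00058^(1/2) = 1.4 m/s.

V = 1.4 m/s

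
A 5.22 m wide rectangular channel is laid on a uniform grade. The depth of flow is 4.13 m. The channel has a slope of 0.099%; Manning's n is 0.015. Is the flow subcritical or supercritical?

subcritical

Flow area A = b·y = 5.22 × 4.13 = 21.56 m². Wetted perimeter P = b + 2y = 5.22 + 2×4.13 = 13.48 m.
Hydraulic radius R = A/P = 21.56/13.48 = 1.599 m.
V = (1/n) R^(2/3) √S = (1/0.015) × 1.599^(2/3) × √0.00099 = 2.869 m/s. Hydraulic depth D_h = A/T = 21.56/5.22 = 4.13 m.
Froude number Fr = V/√(g·D_h) = 2.869/√(9.81×4.13) = 0.451, which is less than 1, so the flow is subcritical.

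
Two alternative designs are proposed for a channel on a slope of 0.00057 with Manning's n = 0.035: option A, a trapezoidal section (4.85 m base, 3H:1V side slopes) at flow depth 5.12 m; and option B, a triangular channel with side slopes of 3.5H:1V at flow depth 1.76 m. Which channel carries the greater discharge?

channel A

Channel A: With bottom width b = 4.85 m and side slope z = 3: A = (b + zy)y = (4.85 + 3×5.12)×5.12 = 103.5 m²; P = b + 2y√(1+z²) = 4.85 + 2×5.12×3.162 = 37.23 m. Hydraulic radius R = A/P = 103.5/37.23 = 2.779 m. Q_A = (1/0.035)·103.5·2.779^(2/3)·√0.00057 = 139.5 m³/s.
Channel B: For a triangular section with side slope z = 3.5: A = zy² = 3.5×1.76² = 10.84 m²; P = 2y√(1+z²) = 2×1.76×3.64 = 12.81 m. Hydraulic radius R = A/P = 10.84/12.81 = 0.8461 m. Q_B = (1/0.035)·10.84·0.8461^(2/3)·√0.00057 = 6.616 m³/s.
Q_A = 139.5 m³/s vs Q_B = 6.616 m³/s, so channel A carries more.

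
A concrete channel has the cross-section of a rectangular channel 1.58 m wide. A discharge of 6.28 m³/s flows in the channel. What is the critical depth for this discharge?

For a rectangular channel, critical depth y_c = (q²/g)^(1/3) where q = Q/b = 6.28/1.58 = 3.975 m²/s.
So y_c = (3.975²/9.81)^(1/3) = 1.17 m.

y_c = 1.17 m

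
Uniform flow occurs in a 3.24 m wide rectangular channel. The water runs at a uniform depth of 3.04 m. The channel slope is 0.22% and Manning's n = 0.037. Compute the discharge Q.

Flow area A = b·y = 3.24 × 3.04 = 9.85 m². Wetted perimeter P = b + 2y = 3.24 + 2×3.04 = 9.32 m.
Hydraulic radius R = A/P = 9.85/9.32 = 1.057 m.
Manning's equation: Q = (1/n) A R^(2/3) S^(1/2) = (1/0.037) × 9.85 × 1.057^(2/3) × 0.0022^(1/2) = 13 m³/s.

Q = 13 m³/s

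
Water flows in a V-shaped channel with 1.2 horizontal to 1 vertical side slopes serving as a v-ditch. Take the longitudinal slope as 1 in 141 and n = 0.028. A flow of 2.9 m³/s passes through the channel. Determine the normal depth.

Manning's equation rearranged: A R^(2/3) = nQ / (1·√S) = 0.028 × 2.9 / (√0.007092) = 0.9642.
At y = 1.29 m: A R^(2/3) = 1.25 — too large.
At y = 1.17 m: A R^(2/3) = 0.9638 — close enough.

y_n = 1.17 m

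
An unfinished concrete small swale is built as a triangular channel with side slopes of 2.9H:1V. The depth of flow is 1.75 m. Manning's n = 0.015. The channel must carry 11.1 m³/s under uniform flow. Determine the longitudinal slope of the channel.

S = 0.000453

For a triangular section with side slope z = 2.9: A = zy² = 2.9×1.75² = 8.881 m²; P = 2y√(1+z²) = 2×1.75×3.068 = 10.74 m.
Hydraulic radius R = A/P = 8.881/10.74 = 0.8272 m.
From Manning's equation, S = [nQ / (1 A R^(2/3))]² = [0.015 × 11.1 / (1 × 8.881 × 0.8272^(2/3))]² = 0.000453.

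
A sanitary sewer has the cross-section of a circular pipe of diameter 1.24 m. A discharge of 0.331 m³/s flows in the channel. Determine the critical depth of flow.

y_c = 0.303 m

At critical depth, Q² T / (g A³) = 1, i.e. A³/T = Q²/g = 0.331²/9.81 = 0.01117.
At y = 0.248 m: A³/T = 0.005124 — too small.
At y = 0.377 m: A³/T = 0.02621 — too large.
At y = 0.303 m: A³/T = 0.01121 — ≈ 0.01117.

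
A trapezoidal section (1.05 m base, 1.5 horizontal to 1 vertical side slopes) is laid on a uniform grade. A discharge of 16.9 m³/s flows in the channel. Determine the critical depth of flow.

At critical depth, Q² T / (g A³) = 1, i.e. A³/T = Q²/g = 16.9²/9.81 = 29.11.
At y = 1.76 m: A³/T = 43.27 — too large.
At y = 1.6 m: A³/T = 28.75 — ≈ 29.11.

y_c = 1.6 m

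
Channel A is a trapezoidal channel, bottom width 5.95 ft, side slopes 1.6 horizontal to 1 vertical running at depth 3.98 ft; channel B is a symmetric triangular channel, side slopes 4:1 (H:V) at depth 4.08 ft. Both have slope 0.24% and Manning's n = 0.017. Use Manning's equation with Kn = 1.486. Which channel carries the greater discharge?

channel B

Channel A: With bottom width b = 5.95 ft and side slope z = 1.6: A = (b + zy)y = (5.95 + 1.6×3.98)×3.98 = 49.03 ft²; P = b + 2y√(1+z²) = 5.95 + 2×3.98×1.887 = 20.97 ft. Hydraulic radius R = A/P = 49.03/20.97 = 2.338 ft. Q_A = (1.486/0.017)·49.03·2.338^(2/3)·√0.0024 = 369.8 ft³/s.
Channel B: For a triangular section with side slope z = 4: A = zy² = 4×4.08² = 66.59 ft²; P = 2y√(1+z²) = 2×4.08×4.123 = 33.64 ft. Hydraulic radius R = A/P = 66.59/33.64 = 1.979 ft. Q_B = (1.486/0.017)·66.59·1.979^(2/3)·√0.0024 = 449.5 ft³/s.
Q_A = 369.8 ft³/s vs Q_B = 449.5 ft³/s, so channel B carries more.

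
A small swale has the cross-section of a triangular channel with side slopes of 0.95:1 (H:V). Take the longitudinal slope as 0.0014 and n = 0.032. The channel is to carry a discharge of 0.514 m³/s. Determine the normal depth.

y_n = 0.978 m

Manning's equation rearranged: A R^(2/3) = nQ / (1·√S) = 0.032 × 0.514 / (√0.0014) = 0.4396.
Trying y = 0.876 m: A R^(2/3) = 0.3279 — short.
Trying y = 1.07 m: A R^(2/3) = 0.559 — over.
Trying y = 0.978 m: A R^(2/3) = 0.4399 — close enough.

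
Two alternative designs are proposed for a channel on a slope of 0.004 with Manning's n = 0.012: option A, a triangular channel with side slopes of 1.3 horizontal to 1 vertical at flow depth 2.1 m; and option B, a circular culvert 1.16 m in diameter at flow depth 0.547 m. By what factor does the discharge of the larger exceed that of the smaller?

Channel A: For a triangular section with side slope z = 1.3: A = zy² = 1.3×2.1² = 5.733 m²; P = 2y√(1+z²) = 2×2.1×1.64 = 6.889 m. Hydraulic radius R = A/P = 5.733/6.889 = 0.8323 m. Q_A = (1/0.012)·5.733·0.8323^(2/3)·√0.004 = 26.73 m³/s.
Channel B: For a circular section of diameter D = 1.16 m at depth y = 0.547 m, the central angle is θ = 2 arccos(1 − 2y/D) = 3.028 rad. Then A = (D²/8)(θ − sin θ) = 0.4902 m² and P = Dθ/2 = 1.756 m. Hydraulic radius R = A/P = 0.4902/1.756 = 0.2791 m. Q_B = (1/0.012)·0.4902·0.2791^(2/3)·√0.004 = 1.103 m³/s.
The larger discharge is 26.73 m³/s and the smaller is 1.103 m³/s; the ratio is 24.2.

24.2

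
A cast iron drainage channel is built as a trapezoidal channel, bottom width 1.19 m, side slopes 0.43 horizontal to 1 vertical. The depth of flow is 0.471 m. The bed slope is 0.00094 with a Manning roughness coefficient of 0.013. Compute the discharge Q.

With bottom width b = 1.19 m and side slope z = 0.43: A = (b + zy)y = (1.19 + 0.43×0.471)×0.471 = 0.6559 m²; P = b + 2y√(1+z²) = 1.19 + 2×0.471×1.089 = 2.215 m.
Hydraulic radius R = A/P = 0.6559/2.215 = 0.2961 m.
Manning's equation: Q = (1/n) A R^(2/3) S^(1/2) = (1/0.013) × 0.6559 × 0.2961^(2/3) × 0.00094^(1/2) = 0.687 m³/s.

Q = 0.687 m³/s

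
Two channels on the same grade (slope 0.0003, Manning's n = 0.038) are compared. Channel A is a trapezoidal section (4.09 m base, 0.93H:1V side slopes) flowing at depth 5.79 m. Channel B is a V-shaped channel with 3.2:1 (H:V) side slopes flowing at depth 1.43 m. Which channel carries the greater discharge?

channel A

Channel A: With bottom width b = 4.09 m and side slope z = 0.93: A = (b + zy)y = (4.09 + 0.93×5.79)×5.79 = 54.86 m²; P = b + 2y√(1+z²) = 4.09 + 2×5.79×1.366 = 19.9 m. Hydraulic radius R = A/P = 54.86/19.9 = 2.756 m. Q_A = (1/0.038)·54.86·2.756^(2/3)·√0.0003 = 49.15 m³/s.
Channel B: For a triangular section with side slope z = 3.2: A = zy² = 3.2×1.43² = 6.544 m²; P = 2y√(1+z²) = 2×1.43×3.353 = 9.588 m. Hydraulic radius R = A/P = 6.544/9.588 = 0.6825 m. Q_B = (1/0.038)·6.544·0.6825^(2/3)·√0.0003 = 2.312 m³/s.
Q_A = 49.15 m³/s vs Q_B = 2.312 m³/s, so channel A carries more.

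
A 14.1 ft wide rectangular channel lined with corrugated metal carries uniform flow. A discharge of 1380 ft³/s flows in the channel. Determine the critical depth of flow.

y_c = 6.68 ft

For a rectangular channel, critical depth y_c = (q²/g)^(1/3) where q = Q/b = 1380/14.1 = 97.87 ft²/s.
So y_c = (97.87²/32.2)^(1/3) = 6.68 ft.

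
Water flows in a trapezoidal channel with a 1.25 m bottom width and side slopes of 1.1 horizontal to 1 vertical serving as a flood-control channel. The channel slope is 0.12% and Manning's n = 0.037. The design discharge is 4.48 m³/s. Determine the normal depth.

Manning's equation rearranged: A R^(2/3) = nQ / (1·√S) = 0.037 × 4.48 / (√0.0012) = 4.785.
Trying y = 1.46 m: A R^(2/3) = 3.429 — short.
Trying y = 1.71 m: A R^(2/3) = 4.786 — close enough.

y_n = 1.71 m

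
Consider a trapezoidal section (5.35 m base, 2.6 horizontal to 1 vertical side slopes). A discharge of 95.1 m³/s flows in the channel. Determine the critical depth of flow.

At critical depth, Q² T / (g A³) = 1, i.e. A³/T = Q²/g = 95.1²/9.81 = 921.9.
At y = 1.54 m: A³/T = 223.8 — short.
At y = 2.24 m: A³/T = 922.5 — matches.

y_c = 2.24 m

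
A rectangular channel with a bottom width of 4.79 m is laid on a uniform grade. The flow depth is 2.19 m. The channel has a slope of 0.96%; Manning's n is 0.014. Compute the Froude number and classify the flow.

supercritical

Flow area A = b·y = 4.79 × 2.19 = 10.49 m². Wetted perimeter P = b + 2y = 4.79 + 2×2.19 = 9.17 m.
Hydraulic radius R = A/P = 10.49/9.17 = 1.144 m.
V = (1/n) R^(2/3) √S = (1/0.014) × 1.144^(2/3) × √0.0096 = 7.655 m/s. Hydraulic depth D_h = A/T = 10.49/4.79 = 2.19 m.
Froude number Fr = V/√(g·D_h) = 7.655/√(9.81×2.19) = 1.65, which is greater than 1, so the flow is supercritical.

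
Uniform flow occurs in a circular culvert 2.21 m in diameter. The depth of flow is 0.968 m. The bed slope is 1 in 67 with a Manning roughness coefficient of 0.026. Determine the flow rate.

For a circular section of diameter D = 2.21 m at depth y = 0.968 m, the central angle is θ = 2 arccos(1 − 2y/D) = 2.893 rad. Then A = (D²/8)(θ − sin θ) = 1.616 m² and P = Dθ/2 = 3.197 m.
Hydraulic radius R = A/P = 1.616/3.197 = 0.5055 m.
Manning's equation: Q = (1/n) A R^(2/3) S^(1/2) = (1/0.026) × 1.616 × 0.5055^(2/3) × 0.01493^(1/2) = 4.82 m³/s.

Q = 4.82 m³/s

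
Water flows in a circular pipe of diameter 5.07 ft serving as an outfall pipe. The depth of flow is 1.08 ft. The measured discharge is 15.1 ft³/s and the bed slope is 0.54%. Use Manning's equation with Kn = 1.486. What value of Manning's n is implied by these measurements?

n = 0.017

For a circular section of diameter D = 5.07 ft at depth y = 1.08 ft, the central angle is θ = 2 arccos(1 − 2y/D) = 1.919 rad. Then A = (D²/8)(θ − sin θ) = 3.145 ft² and P = Dθ/2 = 4.864 ft.
Hydraulic radius R = A/P = 3.145/4.864 = 0.6466 ft.
Rearranging Manning's equation: n = (1.486/Q) A R^(2/3) S^(1/2) = (1.486/15.1) × 3.145 × 0.6466^(2/3) × √0.0054 = 0.017.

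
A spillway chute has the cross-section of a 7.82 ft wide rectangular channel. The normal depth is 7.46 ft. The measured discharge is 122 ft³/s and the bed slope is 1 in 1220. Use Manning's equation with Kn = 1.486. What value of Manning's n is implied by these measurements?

Flow area A = b·y = 7.82 × 7.46 = 58.34 ft². Wetted perimeter P = b + 2y = 7.82 + 2×7.46 = 22.74 ft.
Hydraulic radius R = A/P = 58.34/22.74 = 2.565 ft.
Rearranging Manning's equation: n = (1.486/Q) A R^(2/3) S^(1/2) = (1.486/122) × 58.34 × 2.565^(2/3) × √0.0008197 = 0.0381.

n = 0.0381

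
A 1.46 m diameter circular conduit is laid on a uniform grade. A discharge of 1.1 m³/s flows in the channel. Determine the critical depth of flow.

At critical depth, Q² T / (g A³) = 1, i.e. A³/T = Q²/g = 1.1²/9.81 = 0.1233.
Try y = 0.652 m: A³/T = 0.2608 — over.
Try y = 0.536 m: A³/T = 0.1229 — matches.

y_c = 0.536 m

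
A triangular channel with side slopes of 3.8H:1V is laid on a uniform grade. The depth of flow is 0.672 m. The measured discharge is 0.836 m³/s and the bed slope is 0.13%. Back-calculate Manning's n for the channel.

For a triangular section with side slope z = 3.8: A = zy² = 3.8×0.672² = 1.716 m²; P = 2y√(1+z²) = 2×0.672×3.929 = 5.281 m.
Hydraulic radius R = A/P = 1.716/5.281 = 0.3249 m.
Rearranging Manning's equation: n = (1/Q) A R^(2/3) S^(1/2) = (1/0.836) × 1.716 × 0.3249^(2/3) × √0.0013 = 0.035.

n = 0.035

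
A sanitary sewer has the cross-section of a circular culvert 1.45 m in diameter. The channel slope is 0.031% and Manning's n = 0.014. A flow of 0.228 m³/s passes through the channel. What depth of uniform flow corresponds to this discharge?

Manning's equation rearranged: A R^(2/3) = nQ / (1·√S) = 0.014 × 0.228 / (√0.00031) = 0.1813.
Try y = 0.572 m: A R^(2/3) = 0.2758 — over.
Try y = 0.408 m: A R^(2/3) = 0.1451 — short.
Try y = 0.458 m: A R^(2/3) = 0.1816 — ≈ 0.1813.

y_n = 0.458 m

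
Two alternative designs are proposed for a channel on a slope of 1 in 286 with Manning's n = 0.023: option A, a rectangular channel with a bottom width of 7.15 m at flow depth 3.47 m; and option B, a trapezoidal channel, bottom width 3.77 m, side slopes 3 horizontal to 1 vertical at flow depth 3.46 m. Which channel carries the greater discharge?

channel B

Channel A: Flow area A = b·y = 7.15 × 3.47 = 24.81 m². Wetted perimeter P = b + 2y = 7.15 + 2×3.47 = 14.09 m. Hydraulic radius R = A/P = 24.81/14.09 = 1.761 m. Q_A = (1/0.023)·24.81·1.761^(2/3)·√0.003497 = 93.01 m³/s.
Channel B: With bottom width b = 3.77 m and side slope z = 3: A = (b + zy)y = (3.77 + 3×3.46)×3.46 = 48.96 m²; P = b + 2y√(1+z²) = 3.77 + 2×3.46×3.162 = 25.65 m. Hydraulic radius R = A/P = 48.96/25.65 = 1.909 m. Q_B = (1/0.023)·48.96·1.909^(2/3)·√0.003497 = 193.7 m³/s.
Q_A = 93.01 m³/s vs Q_B = 193.7 m³/s, so channel B carries more.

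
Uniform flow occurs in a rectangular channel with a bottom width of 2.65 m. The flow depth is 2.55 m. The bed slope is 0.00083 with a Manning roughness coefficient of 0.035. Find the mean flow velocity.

Flow area A = b·y = 2.65 × 2.55 = 6.757 m². Wetted perimeter P = b + 2y = 2.65 + 2×2.55 = 7.75 m.
Hydraulic radius R = A/P = 6.757/7.75 = 0.8719 m.
From Manning's equation, V = (1/n) R^(2/3) S^(1/2) = (1/0.035) × 0.8719^(2/3) × 0.00083^(1/2) = 0.751 m/s.

V = 0.751 m/s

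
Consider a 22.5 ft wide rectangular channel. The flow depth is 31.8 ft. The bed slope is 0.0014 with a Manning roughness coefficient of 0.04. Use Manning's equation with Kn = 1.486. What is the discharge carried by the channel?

Q = 4080 ft³/s

Flow area A = b·y = 22.5 × 31.8 = 715.5 ft². Wetted perimeter P = b + 2y = 22.5 + 2×31.8 = 86.1 ft.
Hydraulic radius R = A/P = 715.5/86.1 = 8.31 ft.
Manning's equation: Q = (1.486/n) A R^(2/3) S^(1/2) = (1.486/0.04) × 715.5 × 8.31^(2/3) × 0.0014^(1/2) = 4080 ft³/s.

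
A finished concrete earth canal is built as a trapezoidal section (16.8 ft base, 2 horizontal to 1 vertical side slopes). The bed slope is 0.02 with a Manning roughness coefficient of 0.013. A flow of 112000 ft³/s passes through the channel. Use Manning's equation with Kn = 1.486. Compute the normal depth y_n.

y_n = 22.1 ft

Manning's equation rearranged: A R^(2/3) = nQ / (1.486·√S) = 0.013 × 112000 / (1.486 × √0.02) = 6928.
At y = 18.8 ft: A R^(2/3) = 4791 — short.
At y = 24.3 ft: A R^(2/3) = 8635 — over.
At y = 22.1 ft: A R^(2/3) = 6931 — ≈ 6928.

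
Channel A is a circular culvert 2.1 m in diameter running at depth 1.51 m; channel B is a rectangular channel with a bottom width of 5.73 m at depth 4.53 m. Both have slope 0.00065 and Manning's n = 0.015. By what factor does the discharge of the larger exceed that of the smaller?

19.3

Channel A: For a circular section of diameter D = 2.1 m at depth y = 1.51 m, the central angle is θ = 2 arccos(1 − 2y/D) = 4.049 rad. Then A = (D²/8)(θ − sin θ) = 2.666 m² and P = Dθ/2 = 4.251 m. Hydraulic radius R = A/P = 2.666/4.251 = 0.6271 m. Q_A = (1/0.015)·2.666·0.6271^(2/3)·√0.00065 = 3.32 m³/s.
Channel B: Flow area A = b·y = 5.73 × 4.53 = 25.96 m². Wetted perimeter P = b + 2y = 5.73 + 2×4.53 = 14.79 m. Hydraulic radius R = A/P = 25.96/14.79 = 1.755 m. Q_B = (1/0.015)·25.96·1.755^(2/3)·√0.00065 = 64.19 m³/s.
The larger discharge is 64.19 m³/s and the smaller is 3.32 m³/s; the ratio is 19.3.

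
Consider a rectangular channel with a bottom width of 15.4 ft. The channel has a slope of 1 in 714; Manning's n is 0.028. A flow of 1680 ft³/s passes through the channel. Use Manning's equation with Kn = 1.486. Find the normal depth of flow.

y_n = 17.9 ft

Manning's equation rearranged: A R^(2/3) = nQ / (1.486·√S) = 0.028 × 1680 / (1.486 × √0.001401) = 845.9.
At y = 12.3 ft: A R^(2/3) = 534.2 — short.
At y = 22 ft: A R^(2/3) = 1082 — over.
At y = 17.9 ft: A R^(2/3) = 846.8 — matches.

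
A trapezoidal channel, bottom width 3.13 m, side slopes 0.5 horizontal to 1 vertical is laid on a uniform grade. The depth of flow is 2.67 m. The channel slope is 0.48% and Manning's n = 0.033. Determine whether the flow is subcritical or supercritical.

subcritical

With bottom width b = 3.13 m and side slope z = 0.5: A = (b + zy)y = (3.13 + 0.5×2.67)×2.67 = 11.92 m²; P = b + 2y√(1+z²) = 3.13 + 2×2.67×1.118 = 9.1 m.
Hydraulic radius R = A/P = 11.92/9.1 = 1.31 m.
V = (1/n) R^(2/3) √S = (1/0.033) × 1.31^(2/3) × √0.0048 = 2.514 m/s. Hydraulic depth D_h = A/T = 11.92/5.8 = 2.055 m.
Froude number Fr = V/√(g·D_h) = 2.514/√(9.81×2.055) = 0.56, which is less than 1, so the flow is subcritical.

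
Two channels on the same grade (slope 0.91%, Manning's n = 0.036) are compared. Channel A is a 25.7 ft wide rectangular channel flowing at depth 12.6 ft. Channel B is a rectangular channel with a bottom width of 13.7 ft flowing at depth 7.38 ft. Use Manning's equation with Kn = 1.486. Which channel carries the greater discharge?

Channel A: Flow area A = b·y = 25.7 × 12.6 = 323.8 ft². Wetted perimeter P = b + 2y = 25.7 + 2×12.6 = 50.9 ft. Hydraulic radius R = A/P = 323.8/50.9 = 6.362 ft. Q_A = (1.486/0.036)·323.8·6.362^(2/3)·√0.0091 = 4378 ft³/s.
Channel B: Flow area A = b·y = 13.7 × 7.38 = 101.1 ft². Wetted perimeter P = b + 2y = 13.7 + 2×7.38 = 28.46 ft. Hydraulic radius R = A/P = 101.1/28.46 = 3.553 ft. Q_B = (1.486/0.036)·101.1·3.553^(2/3)·√0.0091 = 926.9 ft³/s.
Q_A = 4378 ft³/s vs Q_B = 926.9 ft³/s, so channel A carries more.

channel A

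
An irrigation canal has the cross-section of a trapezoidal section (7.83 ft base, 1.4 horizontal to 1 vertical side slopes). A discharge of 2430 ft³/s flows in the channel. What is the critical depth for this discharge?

At critical depth, Q² T / (g A³) = 1, i.e. A³/T = Q²/g = 2430²/32.2 = 183400.
Try y = 6.69 ft: A³/T = 57320 — low.
Try y = 11.4 ft: A³/T = 501800 — high.
Try y = 8.94 ft: A³/T = 183100 — ≈ 183400.

y_c = 8.94 ft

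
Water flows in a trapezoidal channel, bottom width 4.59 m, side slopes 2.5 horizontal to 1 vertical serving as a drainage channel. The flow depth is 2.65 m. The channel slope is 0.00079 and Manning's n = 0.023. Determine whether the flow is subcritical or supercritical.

With bottom width b = 4.59 m and side slope z = 2.5: A = (b + zy)y = (4.59 + 2.5×2.65)×2.65 = 29.72 m²; P = b + 2y√(1+z²) = 4.59 + 2×2.65×2.693 = 18.86 m.
Hydraulic radius R = A/P = 29.72/18.86 = 1.576 m.
V = (1/n) R^(2/3) √S = (1/0.023) × 1.576^(2/3) × √0.00079 = 1.655 m/s. Hydraulic depth D_h = A/T = 29.72/17.84 = 1.666 m.
Froude number Fr = V/√(g·D_h) = 1.655/√(9.81×1.666) = 0.409, which is less than 1, so the flow is subcritical.

subcritical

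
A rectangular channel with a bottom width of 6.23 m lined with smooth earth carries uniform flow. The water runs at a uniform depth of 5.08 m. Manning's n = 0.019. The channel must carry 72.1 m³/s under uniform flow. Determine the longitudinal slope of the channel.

S = 0.000779

Flow area A = b·y = 6.23 × 5.08 = 31.65 m². Wetted perimeter P = b + 2y = 6.23 + 2×5.08 = 16.39 m.
Hydraulic radius R = A/P = 31.65/16.39 = 1.931 m.
From Manning's equation, S = [nQ / (1 A R^(2/3))]² = [0.019 × 72.1 / (1 × 31.65 × 1.931^(2/3))]² = 0.000779.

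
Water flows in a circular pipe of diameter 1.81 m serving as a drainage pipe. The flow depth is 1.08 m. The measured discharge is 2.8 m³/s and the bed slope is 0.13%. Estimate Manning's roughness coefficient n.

n = 0.013

For a circular section of diameter D = 1.81 m at depth y = 1.08 m, the central angle is θ = 2 arccos(1 − 2y/D) = 3.531 rad. Then A = (D²/8)(θ − sin θ) = 1.601 m² and P = Dθ/2 = 3.195 m.
Hydraulic radius R = A/P = 1.601/3.195 = 0.5011 m.
Rearranging Manning's equation: n = (1/Q) A R^(2/3) S^(1/2) = (1/2.8) × 1.601 × 0.5011^(2/3) × √0.0013 = 0.013.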